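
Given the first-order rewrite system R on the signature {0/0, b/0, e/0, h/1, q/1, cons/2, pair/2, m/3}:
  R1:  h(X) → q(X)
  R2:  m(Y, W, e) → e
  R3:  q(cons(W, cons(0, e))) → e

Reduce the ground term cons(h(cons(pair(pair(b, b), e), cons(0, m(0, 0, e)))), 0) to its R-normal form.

cons(e, 0)

1. cons(h(cons(pair(pair(b, b), e), cons(0, m(0, 0, e)))), 0)  →  cons(q(cons(pair(pair(b, b), e), cons(0, m(0, 0, e)))), 0)   [R1 at 1]
2. cons(q(cons(pair(pair(b, b), e), cons(0, m(0, 0, e)))), 0)  →  cons(q(cons(pair(pair(b, b), e), cons(0, e))), 0)   [R2 at 1.1.2.2]
3. cons(q(cons(pair(pair(b, b), e), cons(0, e))), 0)  →  cons(e, 0)   [R3 at 1]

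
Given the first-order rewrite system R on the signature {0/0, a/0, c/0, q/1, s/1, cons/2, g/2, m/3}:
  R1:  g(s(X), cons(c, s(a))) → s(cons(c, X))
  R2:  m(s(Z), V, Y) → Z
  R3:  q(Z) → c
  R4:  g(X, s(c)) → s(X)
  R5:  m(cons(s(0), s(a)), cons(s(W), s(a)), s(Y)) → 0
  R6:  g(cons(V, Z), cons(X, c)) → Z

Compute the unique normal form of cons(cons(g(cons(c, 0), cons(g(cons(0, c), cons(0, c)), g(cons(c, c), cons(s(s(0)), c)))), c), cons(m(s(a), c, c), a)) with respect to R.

cons(cons(0, c), cons(a, a))

1. cons(cons(g(cons(c, 0), cons(g(cons(0, c), cons(0, c)), g(cons(c, c), cons(s(s(0)), c)))), c), cons(m(s(a), c, c), a))  →  cons(cons(g(cons(c, 0), cons(c, g(cons(c, c), cons(s(s(0)), c)))), c), cons(m(s(a), c, c), a))   [R6 at 1.1.2.1]
2. cons(cons(g(cons(c, 0), cons(c, g(cons(c, c), cons(s(s(0)), c)))), c), cons(m(s(a), c, c), a))  →  cons(cons(g(cons(c, 0), cons(c, c)), c), cons(m(s(a), c, c), a))   [R6 at 1.1.2.2]
3. cons(cons(g(cons(c, 0), cons(c, c)), c), cons(m(s(a), c, c), a))  →  cons(cons(0, c), cons(m(s(a), c, c), a))   [R6 at 1.1]
4. cons(cons(0, c), cons(m(s(a), c, c), a))  →  cons(cons(0, c), cons(a, a))   [R2 at 2.1]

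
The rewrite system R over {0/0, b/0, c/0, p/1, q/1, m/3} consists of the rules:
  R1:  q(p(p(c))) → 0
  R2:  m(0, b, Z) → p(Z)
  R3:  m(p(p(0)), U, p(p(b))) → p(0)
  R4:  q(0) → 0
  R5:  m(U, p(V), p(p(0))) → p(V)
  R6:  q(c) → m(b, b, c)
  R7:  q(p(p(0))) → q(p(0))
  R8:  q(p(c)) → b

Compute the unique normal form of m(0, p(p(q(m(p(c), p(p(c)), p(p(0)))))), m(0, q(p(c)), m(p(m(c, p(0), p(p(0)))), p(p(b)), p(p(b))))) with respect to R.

p(p(0))

1. m(0, p(p(q(m(p(c), p(p(c)), p(p(0)))))), m(0, q(p(c)), m(p(m(c, p(0), p(p(0)))), p(p(b)), p(p(b)))))  →  m(0, p(p(q(p(p(c))))), m(0, q(p(c)), m(p(m(c, p(0), p(p(0)))), p(p(b)), p(p(b)))))   [R5 at 2.1.1.1]
2. m(0, p(p(q(p(p(c))))), m(0, q(p(c)), m(p(m(c, p(0), p(p(0)))), p(p(b)), p(p(b)))))  →  m(0, p(p(0)), m(0, q(p(c)), m(p(m(c, p(0), p(p(0)))), p(p(b)), p(p(b)))))   [R1 at 2.1.1]
3. m(0, p(p(0)), m(0, q(p(c)), m(p(m(c, p(0), p(p(0)))), p(p(b)), p(p(b)))))  →  m(0, p(p(0)), m(0, b, m(p(m(c, p(0), p(p(0)))), p(p(b)), p(p(b)))))   [R8 at 3.2]
4. m(0, p(p(0)), m(0, b, m(p(m(c, p(0), p(p(0)))), p(p(b)), p(p(b)))))  →  m(0, p(p(0)), p(m(p(m(c, p(0), p(p(0)))), p(p(b)), p(p(b)))))   [R2 at 3]
5. m(0, p(p(0)), p(m(p(m(c, p(0), p(p(0)))), p(p(b)), p(p(b)))))  →  m(0, p(p(0)), p(m(p(p(0)), p(p(b)), p(p(b)))))   [R5 at 3.1.1.1]
6. m(0, p(p(0)), p(m(p(p(0)), p(p(b)), p(p(b)))))  →  m(0, p(p(0)), p(p(0)))   [R3 at 3.1]
7. m(0, p(p(0)), p(p(0)))  →  p(p(0))   [R5 at ε]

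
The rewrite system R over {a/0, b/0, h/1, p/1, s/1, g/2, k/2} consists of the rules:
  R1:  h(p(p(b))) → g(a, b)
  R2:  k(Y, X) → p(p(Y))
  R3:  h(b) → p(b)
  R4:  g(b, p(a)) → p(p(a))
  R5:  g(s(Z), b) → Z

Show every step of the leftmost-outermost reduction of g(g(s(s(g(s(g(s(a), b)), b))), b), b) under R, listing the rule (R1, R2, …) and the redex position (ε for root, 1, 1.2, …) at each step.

1. g(g(s(s(g(s(g(s(a), b)), b))), b), b)  →  g(s(g(s(g(s(a), b)), b)), b)   [R5 at 1]
2. g(s(g(s(g(s(a), b)), b)), b)  →  g(s(g(s(a), b)), b)   [R5 at ε]
3. g(s(g(s(a), b)), b)  →  g(s(a), b)   [R5 at ε]
4. g(s(a), b)  →  a   [R5 at ε]

a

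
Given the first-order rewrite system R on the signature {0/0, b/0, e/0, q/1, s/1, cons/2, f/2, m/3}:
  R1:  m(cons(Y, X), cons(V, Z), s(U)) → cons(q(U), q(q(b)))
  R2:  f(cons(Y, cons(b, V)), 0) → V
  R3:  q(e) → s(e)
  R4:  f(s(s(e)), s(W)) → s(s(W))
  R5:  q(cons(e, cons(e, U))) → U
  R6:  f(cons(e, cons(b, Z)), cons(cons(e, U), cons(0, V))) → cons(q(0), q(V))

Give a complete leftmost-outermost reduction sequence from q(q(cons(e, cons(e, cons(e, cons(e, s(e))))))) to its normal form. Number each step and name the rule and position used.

1. q(q(cons(e, cons(e, cons(e, cons(e, s(e)))))))  →  q(cons(e, cons(e, s(e))))   [R5 at 1]
2. q(cons(e, cons(e, s(e))))  →  s(e)   [R5 at ε]

s(e)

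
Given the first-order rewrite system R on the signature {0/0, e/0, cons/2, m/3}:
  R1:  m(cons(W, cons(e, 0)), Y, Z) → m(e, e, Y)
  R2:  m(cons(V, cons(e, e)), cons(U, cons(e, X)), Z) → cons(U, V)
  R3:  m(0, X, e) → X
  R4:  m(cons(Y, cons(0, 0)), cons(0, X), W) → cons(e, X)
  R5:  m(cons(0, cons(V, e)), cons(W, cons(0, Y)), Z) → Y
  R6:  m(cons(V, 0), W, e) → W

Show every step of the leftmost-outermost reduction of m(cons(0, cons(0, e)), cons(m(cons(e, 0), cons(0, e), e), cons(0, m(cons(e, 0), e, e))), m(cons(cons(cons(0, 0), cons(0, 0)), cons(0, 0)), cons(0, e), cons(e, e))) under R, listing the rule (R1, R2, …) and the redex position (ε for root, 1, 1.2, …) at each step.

e

1. m(cons(0, cons(0, e)), cons(m(cons(e, 0), cons(0, e), e), cons(0, m(cons(e, 0), e, e))), m(cons(cons(cons(0, 0), cons(0, 0)), cons(0, 0)), cons(0, e), cons(e, e)))  →  m(cons(e, 0), e, e)   [R5 at ε]
2. m(cons(e, 0), e, e)  →  e   [R6 at ε]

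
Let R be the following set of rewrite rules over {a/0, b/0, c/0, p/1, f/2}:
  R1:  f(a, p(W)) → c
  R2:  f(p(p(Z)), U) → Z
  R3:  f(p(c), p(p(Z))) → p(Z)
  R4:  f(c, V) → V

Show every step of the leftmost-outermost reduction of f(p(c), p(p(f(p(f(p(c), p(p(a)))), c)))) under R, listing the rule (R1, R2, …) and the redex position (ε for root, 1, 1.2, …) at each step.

1. f(p(c), p(p(f(p(f(p(c), p(p(a)))), c))))  →  p(f(p(f(p(c), p(p(a)))), c))   [R3 at ε]
2. p(f(p(f(p(c), p(p(a)))), c))  →  p(f(p(p(a)), c))   [R3 at 1.1.1]
3. p(f(p(p(a)), c))  →  p(a)   [R2 at 1]

p(a)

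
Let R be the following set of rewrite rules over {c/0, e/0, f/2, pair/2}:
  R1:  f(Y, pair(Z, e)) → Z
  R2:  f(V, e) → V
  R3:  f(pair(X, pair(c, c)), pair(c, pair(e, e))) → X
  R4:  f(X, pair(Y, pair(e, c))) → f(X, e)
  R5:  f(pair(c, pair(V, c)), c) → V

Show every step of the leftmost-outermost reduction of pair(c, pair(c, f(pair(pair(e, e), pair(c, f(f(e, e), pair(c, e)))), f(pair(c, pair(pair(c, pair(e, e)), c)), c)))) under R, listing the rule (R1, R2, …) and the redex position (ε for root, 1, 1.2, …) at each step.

1. pair(c, pair(c, f(pair(pair(e, e), pair(c, f(f(e, e), pair(c, e)))), f(pair(c, pair(pair(c, pair(e, e)), c)), c))))  →  pair(c, pair(c, f(pair(pair(e, e), pair(c, c)), f(pair(c, pair(pair(c, pair(e, e)), c)), c))))   [R1 at 2.2.1.2.2]
2. pair(c, pair(c, f(pair(pair(e, e), pair(c, c)), f(pair(c, pair(pair(c, pair(e, e)), c)), c))))  →  pair(c, pair(c, f(pair(pair(e, e), pair(c, c)), pair(c, pair(e, e)))))   [R5 at 2.2.2]
3. pair(c, pair(c, f(pair(pair(e, e), pair(c, c)), pair(c, pair(e, e)))))  →  pair(c, pair(c, pair(e, e)))   [R3 at 2.2]

pair(c, pair(c, pair(e, e)))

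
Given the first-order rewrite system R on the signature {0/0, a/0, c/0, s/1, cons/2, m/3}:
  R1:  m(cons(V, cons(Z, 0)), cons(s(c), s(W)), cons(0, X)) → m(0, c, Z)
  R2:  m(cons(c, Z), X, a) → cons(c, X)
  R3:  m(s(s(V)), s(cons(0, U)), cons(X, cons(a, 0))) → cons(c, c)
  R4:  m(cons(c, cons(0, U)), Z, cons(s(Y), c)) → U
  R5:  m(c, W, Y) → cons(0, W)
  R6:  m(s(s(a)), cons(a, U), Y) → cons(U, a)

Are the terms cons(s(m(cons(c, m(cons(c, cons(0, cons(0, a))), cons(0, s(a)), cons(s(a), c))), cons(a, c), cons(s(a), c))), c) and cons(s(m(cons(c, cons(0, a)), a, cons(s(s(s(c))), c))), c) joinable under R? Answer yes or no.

yes — NF(t₁) = cons(s(a), c), NF(t₂) = cons(s(a), c)

Reduce t₁ = cons(s(m(cons(c, m(cons(c, cons(0, cons(0, a))), cons(0, s(a)), cons(s(a), c))), cons(a, c), cons(s(a), c))), c):
1. cons(s(m(cons(c, m(cons(c, cons(0, cons(0, a))), cons(0, s(a)), cons(s(a), c))), cons(a, c), cons(s(a), c))), c)  →  cons(s(m(cons(c, cons(0, a)), cons(a, c), cons(s(a), c))), c)   [R4 at 1.1.1.2]
2. cons(s(m(cons(c, cons(0, a)), cons(a, c), cons(s(a), c))), c)  →  cons(s(a), c)   [R4 at 1.1]

Reduce t₂ = cons(s(m(cons(c, cons(0, a)), a, cons(s(s(s(c))), c))), c):
1. cons(s(m(cons(c, cons(0, a)), a, cons(s(s(s(c))), c))), c)  →  cons(s(a), c)   [R4 at 1.1]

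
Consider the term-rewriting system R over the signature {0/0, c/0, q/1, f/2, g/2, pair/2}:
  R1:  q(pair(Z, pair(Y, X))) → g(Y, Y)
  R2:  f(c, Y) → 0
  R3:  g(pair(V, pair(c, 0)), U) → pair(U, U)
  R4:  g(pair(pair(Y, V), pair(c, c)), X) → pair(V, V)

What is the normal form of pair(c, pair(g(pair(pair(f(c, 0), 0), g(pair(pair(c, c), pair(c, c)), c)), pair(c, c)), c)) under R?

1. pair(c, pair(g(pair(pair(f(c, 0), 0), g(pair(pair(c, c), pair(c, c)), c)), pair(c, c)), c))  →  pair(c, pair(g(pair(pair(0, 0), g(pair(pair(c, c), pair(c, c)), c)), pair(c, c)), c))   [R2 at 2.1.1.1.1]
2. pair(c, pair(g(pair(pair(0, 0), g(pair(pair(c, c), pair(c, c)), c)), pair(c, c)), c))  →  pair(c, pair(g(pair(pair(0, 0), pair(c, c)), pair(c, c)), c))   [R4 at 2.1.1.2]
3. pair(c, pair(g(pair(pair(0, 0), pair(c, c)), pair(c, c)), c))  →  pair(c, pair(pair(0, 0), c))   [R4 at 2.1]

pair(c, pair(pair(0, 0), c))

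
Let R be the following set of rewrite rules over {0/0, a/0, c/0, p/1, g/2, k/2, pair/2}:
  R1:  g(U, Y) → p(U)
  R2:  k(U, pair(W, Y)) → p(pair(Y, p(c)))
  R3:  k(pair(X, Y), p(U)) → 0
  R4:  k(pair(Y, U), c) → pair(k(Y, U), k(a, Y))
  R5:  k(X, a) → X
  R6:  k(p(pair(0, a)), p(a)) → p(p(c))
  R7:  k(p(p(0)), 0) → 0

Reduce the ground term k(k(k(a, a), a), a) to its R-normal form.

a

1. k(k(k(a, a), a), a)  →  k(k(a, a), a)   [R5 at ε]
2. k(k(a, a), a)  →  k(a, a)   [R5 at ε]
3. k(a, a)  →  a   [R5 at ε]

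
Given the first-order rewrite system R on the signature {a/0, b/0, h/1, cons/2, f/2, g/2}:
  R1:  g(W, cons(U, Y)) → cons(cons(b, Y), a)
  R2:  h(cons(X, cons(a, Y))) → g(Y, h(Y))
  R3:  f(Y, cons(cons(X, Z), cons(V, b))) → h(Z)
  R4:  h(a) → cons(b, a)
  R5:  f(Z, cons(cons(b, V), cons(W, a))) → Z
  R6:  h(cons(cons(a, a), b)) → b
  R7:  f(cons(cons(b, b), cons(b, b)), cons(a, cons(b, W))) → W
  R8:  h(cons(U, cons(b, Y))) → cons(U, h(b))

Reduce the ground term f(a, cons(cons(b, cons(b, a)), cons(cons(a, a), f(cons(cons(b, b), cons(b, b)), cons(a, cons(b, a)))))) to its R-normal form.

1. f(a, cons(cons(b, cons(b, a)), cons(cons(a, a), f(cons(cons(b, b), cons(b, b)), cons(a, cons(b, a))))))  →  f(a, cons(cons(b, cons(b, a)), cons(cons(a, a), a)))   [R7 at 2.2.2]
2. f(a, cons(cons(b, cons(b, a)), cons(cons(a, a), a)))  →  a   [R5 at ε]

a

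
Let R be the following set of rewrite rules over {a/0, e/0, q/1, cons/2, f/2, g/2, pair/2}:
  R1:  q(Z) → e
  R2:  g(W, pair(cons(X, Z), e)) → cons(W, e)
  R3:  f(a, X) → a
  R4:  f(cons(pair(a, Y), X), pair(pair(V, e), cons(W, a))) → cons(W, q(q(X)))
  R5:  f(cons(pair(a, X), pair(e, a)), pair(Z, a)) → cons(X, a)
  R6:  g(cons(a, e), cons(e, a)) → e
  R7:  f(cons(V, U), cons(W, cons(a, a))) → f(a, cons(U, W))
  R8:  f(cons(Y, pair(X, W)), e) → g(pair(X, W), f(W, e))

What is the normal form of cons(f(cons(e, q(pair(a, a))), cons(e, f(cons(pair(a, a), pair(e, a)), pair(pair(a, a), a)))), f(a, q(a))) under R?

cons(a, a)

1. cons(f(cons(e, q(pair(a, a))), cons(e, f(cons(pair(a, a), pair(e, a)), pair(pair(a, a), a)))), f(a, q(a)))  →  cons(f(cons(e, e), cons(e, f(cons(pair(a, a), pair(e, a)), pair(pair(a, a), a)))), f(a, q(a)))   [R1 at 1.1.2]
2. cons(f(cons(e, e), cons(e, f(cons(pair(a, a), pair(e, a)), pair(pair(a, a), a)))), f(a, q(a)))  →  cons(f(cons(e, e), cons(e, cons(a, a))), f(a, q(a)))   [R5 at 1.2.2]
3. cons(f(cons(e, e), cons(e, cons(a, a))), f(a, q(a)))  →  cons(f(a, cons(e, e)), f(a, q(a)))   [R7 at 1]
4. cons(f(a, cons(e, e)), f(a, q(a)))  →  cons(a, f(a, q(a)))   [R3 at 1]
5. cons(a, f(a, q(a)))  →  cons(a, a)   [R3 at 2]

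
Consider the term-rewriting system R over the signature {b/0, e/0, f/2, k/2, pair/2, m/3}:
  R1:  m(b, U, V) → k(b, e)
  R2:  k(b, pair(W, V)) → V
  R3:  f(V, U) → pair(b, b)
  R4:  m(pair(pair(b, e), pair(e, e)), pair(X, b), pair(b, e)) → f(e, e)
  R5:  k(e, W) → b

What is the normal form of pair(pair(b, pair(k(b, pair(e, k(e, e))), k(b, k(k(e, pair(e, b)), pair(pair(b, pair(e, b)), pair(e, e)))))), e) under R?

pair(pair(b, pair(b, e)), e)

1. pair(pair(b, pair(k(b, pair(e, k(e, e))), k(b, k(k(e, pair(e, b)), pair(pair(b, pair(e, b)), pair(e, e)))))), e)  →  pair(pair(b, pair(k(e, e), k(b, k(k(e, pair(e, b)), pair(pair(b, pair(e, b)), pair(e, e)))))), e)   [R2 at 1.2.1]
2. pair(pair(b, pair(k(e, e), k(b, k(k(e, pair(e, b)), pair(pair(b, pair(e, b)), pair(e, e)))))), e)  →  pair(pair(b, pair(b, k(b, k(k(e, pair(e, b)), pair(pair(b, pair(e, b)), pair(e, e)))))), e)   [R5 at 1.2.1]
3. pair(pair(b, pair(b, k(b, k(k(e, pair(e, b)), pair(pair(b, pair(e, b)), pair(e, e)))))), e)  →  pair(pair(b, pair(b, k(b, k(b, pair(pair(b, pair(e, b)), pair(e, e)))))), e)   [R5 at 1.2.2.2.1]
4. pair(pair(b, pair(b, k(b, k(b, pair(pair(b, pair(e, b)), pair(e, e)))))), e)  →  pair(pair(b, pair(b, k(b, pair(e, e)))), e)   [R2 at 1.2.2.2]
5. pair(pair(b, pair(b, k(b, pair(e, e)))), e)  →  pair(pair(b, pair(b, e)), e)   [R2 at 1.2.2]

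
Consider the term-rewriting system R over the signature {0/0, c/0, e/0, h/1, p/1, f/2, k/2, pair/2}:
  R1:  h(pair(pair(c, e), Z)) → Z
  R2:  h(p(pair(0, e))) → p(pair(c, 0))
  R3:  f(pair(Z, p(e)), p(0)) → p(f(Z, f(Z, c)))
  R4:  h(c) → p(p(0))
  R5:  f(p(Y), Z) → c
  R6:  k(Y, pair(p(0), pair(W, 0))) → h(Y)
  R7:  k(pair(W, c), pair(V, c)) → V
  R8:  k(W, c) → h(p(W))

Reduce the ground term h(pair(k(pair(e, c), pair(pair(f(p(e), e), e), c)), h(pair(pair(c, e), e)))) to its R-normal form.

e

1. h(pair(k(pair(e, c), pair(pair(f(p(e), e), e), c)), h(pair(pair(c, e), e))))  →  h(pair(pair(f(p(e), e), e), h(pair(pair(c, e), e))))   [R7 at 1.1]
2. h(pair(pair(f(p(e), e), e), h(pair(pair(c, e), e))))  →  h(pair(pair(c, e), h(pair(pair(c, e), e))))   [R5 at 1.1.1]
3. h(pair(pair(c, e), h(pair(pair(c, e), e))))  →  h(pair(pair(c, e), e))   [R1 at ε]
4. h(pair(pair(c, e), e))  →  e   [R1 at ε]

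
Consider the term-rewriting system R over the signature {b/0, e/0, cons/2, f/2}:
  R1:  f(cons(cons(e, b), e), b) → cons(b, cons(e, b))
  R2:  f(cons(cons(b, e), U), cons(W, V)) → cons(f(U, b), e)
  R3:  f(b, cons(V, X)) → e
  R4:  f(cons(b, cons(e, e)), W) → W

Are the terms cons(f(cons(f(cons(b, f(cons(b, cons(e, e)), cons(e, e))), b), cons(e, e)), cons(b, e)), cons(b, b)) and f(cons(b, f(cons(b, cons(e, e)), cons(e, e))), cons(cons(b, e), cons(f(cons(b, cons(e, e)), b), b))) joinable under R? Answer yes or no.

Reduce t₁ = cons(f(cons(f(cons(b, f(cons(b, cons(e, e)), cons(e, e))), b), cons(e, e)), cons(b, e)), cons(b, b)):
1. cons(f(cons(f(cons(b, f(cons(b, cons(e, e)), cons(e, e))), b), cons(e, e)), cons(b, e)), cons(b, b))  →  cons(f(cons(f(cons(b, cons(e, e)), b), cons(e, e)), cons(b, e)), cons(b, b))   [R4 at 1.1.1.1.2]
2. cons(f(cons(f(cons(b, cons(e, e)), b), cons(e, e)), cons(b, e)), cons(b, b))  →  cons(f(cons(b, cons(e, e)), cons(b, e)), cons(b, b))   [R4 at 1.1.1]
3. cons(f(cons(b, cons(e, e)), cons(b, e)), cons(b, b))  →  cons(cons(b, e), cons(b, b))   [R4 at 1]

Reduce t₂ = f(cons(b, f(cons(b, cons(e, e)), cons(e, e))), cons(cons(b, e), cons(f(cons(b, cons(e, e)), b), b))):
1. f(cons(b, f(cons(b, cons(e, e)), cons(e, e))), cons(cons(b, e), cons(f(cons(b, cons(e, e)), b), b)))  →  f(cons(b, cons(e, e)), cons(cons(b, e), cons(f(cons(b, cons(e, e)), b), b)))   [R4 at 1.2]
2. f(cons(b, cons(e, e)), cons(cons(b, e), cons(f(cons(b, cons(e, e)), b), b)))  →  cons(cons(b, e), cons(f(cons(b, cons(e, e)), b), b))   [R4 at ε]
3. cons(cons(b, e), cons(f(cons(b, cons(e, e)), b), b))  →  cons(cons(b, e), cons(b, b))   [R4 at 2.1]

yes — NF(t₁) = cons(cons(b, e), cons(b, b)), NF(t₂) = cons(cons(b, e), cons(b, b))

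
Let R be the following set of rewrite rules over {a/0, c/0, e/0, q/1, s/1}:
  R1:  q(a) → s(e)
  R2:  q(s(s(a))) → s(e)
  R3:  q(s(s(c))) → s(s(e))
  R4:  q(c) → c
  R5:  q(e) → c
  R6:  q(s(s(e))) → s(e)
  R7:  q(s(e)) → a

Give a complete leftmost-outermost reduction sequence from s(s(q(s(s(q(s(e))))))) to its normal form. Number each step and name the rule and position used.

1. s(s(q(s(s(q(s(e)))))))  →  s(s(q(s(s(a)))))   [R7 at 1.1.1.1.1]
2. s(s(q(s(s(a)))))  →  s(s(s(e)))   [R2 at 1.1]

s(s(s(e)))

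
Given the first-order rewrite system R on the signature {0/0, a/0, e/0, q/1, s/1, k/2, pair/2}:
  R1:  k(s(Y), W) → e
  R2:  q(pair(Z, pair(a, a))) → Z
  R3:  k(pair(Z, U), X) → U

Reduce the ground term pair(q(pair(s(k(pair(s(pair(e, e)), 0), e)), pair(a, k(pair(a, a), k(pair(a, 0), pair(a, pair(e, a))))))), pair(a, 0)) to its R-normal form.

1. pair(q(pair(s(k(pair(s(pair(e, e)), 0), e)), pair(a, k(pair(a, a), k(pair(a, 0), pair(a, pair(e, a))))))), pair(a, 0))  →  pair(q(pair(s(0), pair(a, k(pair(a, a), k(pair(a, 0), pair(a, pair(e, a))))))), pair(a, 0))   [R3 at 1.1.1.1]
2. pair(q(pair(s(0), pair(a, k(pair(a, a), k(pair(a, 0), pair(a, pair(e, a))))))), pair(a, 0))  →  pair(q(pair(s(0), pair(a, a))), pair(a, 0))   [R3 at 1.1.2.2]
3. pair(q(pair(s(0), pair(a, a))), pair(a, 0))  →  pair(s(0), pair(a, 0))   [R2 at 1]

pair(s(0), pair(a, 0))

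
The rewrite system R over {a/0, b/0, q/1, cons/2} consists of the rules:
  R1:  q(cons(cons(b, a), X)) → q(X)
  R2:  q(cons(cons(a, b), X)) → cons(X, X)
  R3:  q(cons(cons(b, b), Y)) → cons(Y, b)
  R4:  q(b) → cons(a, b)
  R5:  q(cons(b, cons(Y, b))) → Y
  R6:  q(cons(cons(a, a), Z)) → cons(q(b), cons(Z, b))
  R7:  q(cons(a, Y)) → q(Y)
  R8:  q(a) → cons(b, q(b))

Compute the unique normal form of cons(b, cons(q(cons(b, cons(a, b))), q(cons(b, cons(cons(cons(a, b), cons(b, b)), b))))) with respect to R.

1. cons(b, cons(q(cons(b, cons(a, b))), q(cons(b, cons(cons(cons(a, b), cons(b, b)), b)))))  →  cons(b, cons(a, q(cons(b, cons(cons(cons(a, b), cons(b, b)), b)))))   [R5 at 2.1]
2. cons(b, cons(a, q(cons(b, cons(cons(cons(a, b), cons(b, b)), b)))))  →  cons(b, cons(a, cons(cons(a, b), cons(b, b))))   [R5 at 2.2]

cons(b, cons(a, cons(cons(a, b), cons(b, b))))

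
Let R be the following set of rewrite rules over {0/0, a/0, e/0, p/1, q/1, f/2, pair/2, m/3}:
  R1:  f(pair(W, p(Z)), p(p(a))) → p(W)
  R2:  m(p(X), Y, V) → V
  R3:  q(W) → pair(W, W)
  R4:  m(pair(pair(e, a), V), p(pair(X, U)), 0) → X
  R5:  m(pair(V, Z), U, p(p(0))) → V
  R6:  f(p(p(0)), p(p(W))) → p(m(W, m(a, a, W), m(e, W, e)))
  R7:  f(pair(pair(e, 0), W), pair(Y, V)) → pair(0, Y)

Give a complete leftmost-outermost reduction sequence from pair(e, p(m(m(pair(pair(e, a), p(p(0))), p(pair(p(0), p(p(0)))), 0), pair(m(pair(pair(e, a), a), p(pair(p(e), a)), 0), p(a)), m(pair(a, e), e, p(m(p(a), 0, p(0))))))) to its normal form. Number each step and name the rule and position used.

pair(e, p(a))

1. pair(e, p(m(m(pair(pair(e, a), p(p(0))), p(pair(p(0), p(p(0)))), 0), pair(m(pair(pair(e, a), a), p(pair(p(e), a)), 0), p(a)), m(pair(a, e), e, p(m(p(a), 0, p(0)))))))  →  pair(e, p(m(p(0), pair(m(pair(pair(e, a), a), p(pair(p(e), a)), 0), p(a)), m(pair(a, e), e, p(m(p(a), 0, p(0)))))))   [R4 at 2.1.1]
2. pair(e, p(m(p(0), pair(m(pair(pair(e, a), a), p(pair(p(e), a)), 0), p(a)), m(pair(a, e), e, p(m(p(a), 0, p(0)))))))  →  pair(e, p(m(pair(a, e), e, p(m(p(a), 0, p(0))))))   [R2 at 2.1]
3. pair(e, p(m(pair(a, e), e, p(m(p(a), 0, p(0))))))  →  pair(e, p(m(pair(a, e), e, p(p(0)))))   [R2 at 2.1.3.1]
4. pair(e, p(m(pair(a, e), e, p(p(0)))))  →  pair(e, p(a))   [R5 at 2.1]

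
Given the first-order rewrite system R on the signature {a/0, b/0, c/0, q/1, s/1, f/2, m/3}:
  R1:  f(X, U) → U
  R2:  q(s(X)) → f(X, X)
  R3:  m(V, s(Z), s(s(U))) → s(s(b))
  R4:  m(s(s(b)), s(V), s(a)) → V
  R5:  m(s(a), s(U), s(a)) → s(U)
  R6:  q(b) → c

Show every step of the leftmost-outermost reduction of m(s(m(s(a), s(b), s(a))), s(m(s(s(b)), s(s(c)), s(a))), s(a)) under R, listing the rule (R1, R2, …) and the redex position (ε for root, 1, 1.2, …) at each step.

1. m(s(m(s(a), s(b), s(a))), s(m(s(s(b)), s(s(c)), s(a))), s(a))  →  m(s(s(b)), s(m(s(s(b)), s(s(c)), s(a))), s(a))   [R5 at 1.1]
2. m(s(s(b)), s(m(s(s(b)), s(s(c)), s(a))), s(a))  →  m(s(s(b)), s(s(c)), s(a))   [R4 at ε]
3. m(s(s(b)), s(s(c)), s(a))  →  s(c)   [R4 at ε]

s(c)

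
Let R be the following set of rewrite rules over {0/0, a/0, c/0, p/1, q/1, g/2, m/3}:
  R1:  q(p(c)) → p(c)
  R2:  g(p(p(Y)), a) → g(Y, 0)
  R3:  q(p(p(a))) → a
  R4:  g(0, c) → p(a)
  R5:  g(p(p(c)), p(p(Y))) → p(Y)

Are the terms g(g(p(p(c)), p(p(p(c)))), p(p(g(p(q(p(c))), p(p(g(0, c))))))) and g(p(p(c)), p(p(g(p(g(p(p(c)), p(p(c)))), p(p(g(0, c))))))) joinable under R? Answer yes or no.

yes — NF(t₁) = p(p(p(a))), NF(t₂) = p(p(p(a)))

Reduce t₁ = g(g(p(p(c)), p(p(p(c)))), p(p(g(p(q(p(c))), p(p(g(0, c))))))):
1. g(g(p(p(c)), p(p(p(c)))), p(p(g(p(q(p(c))), p(p(g(0, c)))))))  →  g(p(p(c)), p(p(g(p(q(p(c))), p(p(g(0, c)))))))   [R5 at 1]
2. g(p(p(c)), p(p(g(p(q(p(c))), p(p(g(0, c)))))))  →  p(g(p(q(p(c))), p(p(g(0, c)))))   [R5 at ε]
3. p(g(p(q(p(c))), p(p(g(0, c)))))  →  p(g(p(p(c)), p(p(g(0, c)))))   [R1 at 1.1.1]
4. p(g(p(p(c)), p(p(g(0, c)))))  →  p(p(g(0, c)))   [R5 at 1]
5. p(p(g(0, c)))  →  p(p(p(a)))   [R4 at 1.1]

Reduce t₂ = g(p(p(c)), p(p(g(p(g(p(p(c)), p(p(c)))), p(p(g(0, c))))))):
1. g(p(p(c)), p(p(g(p(g(p(p(c)), p(p(c)))), p(p(g(0, c)))))))  →  p(g(p(g(p(p(c)), p(p(c)))), p(p(g(0, c)))))   [R5 at ε]
2. p(g(p(g(p(p(c)), p(p(c)))), p(p(g(0, c)))))  →  p(g(p(p(c)), p(p(g(0, c)))))   [R5 at 1.1.1]
3. p(g(p(p(c)), p(p(g(0, c)))))  →  p(p(g(0, c)))   [R5 at 1]
4. p(p(g(0, c)))  →  p(p(p(a)))   [R4 at 1.1]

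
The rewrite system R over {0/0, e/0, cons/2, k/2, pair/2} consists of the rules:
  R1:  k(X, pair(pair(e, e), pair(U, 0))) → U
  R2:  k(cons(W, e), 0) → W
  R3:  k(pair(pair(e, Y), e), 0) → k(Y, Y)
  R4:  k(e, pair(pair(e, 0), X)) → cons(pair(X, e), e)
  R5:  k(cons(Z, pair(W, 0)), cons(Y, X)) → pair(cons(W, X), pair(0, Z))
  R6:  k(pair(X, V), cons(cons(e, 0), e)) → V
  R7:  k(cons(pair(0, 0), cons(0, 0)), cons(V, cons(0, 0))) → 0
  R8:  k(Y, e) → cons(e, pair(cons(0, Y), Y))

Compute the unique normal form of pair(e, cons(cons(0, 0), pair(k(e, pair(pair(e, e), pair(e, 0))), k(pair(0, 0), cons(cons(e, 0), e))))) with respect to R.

1. pair(e, cons(cons(0, 0), pair(k(e, pair(pair(e, e), pair(e, 0))), k(pair(0, 0), cons(cons(e, 0), e)))))  →  pair(e, cons(cons(0, 0), pair(e, k(pair(0, 0), cons(cons(e, 0), e)))))   [R1 at 2.2.1]
2. pair(e, cons(cons(0, 0), pair(e, k(pair(0, 0), cons(cons(e, 0), e)))))  →  pair(e, cons(cons(0, 0), pair(e, 0)))   [R6 at 2.2.2]

pair(e, cons(cons(0, 0), pair(e, 0)))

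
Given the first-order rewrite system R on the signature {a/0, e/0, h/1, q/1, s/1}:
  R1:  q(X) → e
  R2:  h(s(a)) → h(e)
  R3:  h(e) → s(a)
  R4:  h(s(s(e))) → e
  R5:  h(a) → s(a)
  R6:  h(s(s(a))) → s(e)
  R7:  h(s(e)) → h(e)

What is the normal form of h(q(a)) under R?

1. h(q(a))  →  h(e)   [R1 at 1]
2. h(e)  →  s(a)   [R3 at ε]

s(a)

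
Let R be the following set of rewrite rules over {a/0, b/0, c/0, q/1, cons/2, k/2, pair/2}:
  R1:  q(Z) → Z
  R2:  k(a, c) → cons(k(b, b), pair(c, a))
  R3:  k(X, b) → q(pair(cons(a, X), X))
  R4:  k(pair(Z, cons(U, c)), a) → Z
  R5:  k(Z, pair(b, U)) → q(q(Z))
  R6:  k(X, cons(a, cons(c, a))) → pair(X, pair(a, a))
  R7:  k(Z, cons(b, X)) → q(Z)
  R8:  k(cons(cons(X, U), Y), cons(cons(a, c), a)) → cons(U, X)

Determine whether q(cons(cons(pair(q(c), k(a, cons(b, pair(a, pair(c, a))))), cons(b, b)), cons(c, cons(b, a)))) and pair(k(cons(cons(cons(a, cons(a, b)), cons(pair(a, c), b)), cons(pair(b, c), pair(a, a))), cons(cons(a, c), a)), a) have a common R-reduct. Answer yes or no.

Reduce t₁ = q(cons(cons(pair(q(c), k(a, cons(b, pair(a, pair(c, a))))), cons(b, b)), cons(c, cons(b, a)))):
1. q(cons(cons(pair(q(c), k(a, cons(b, pair(a, pair(c, a))))), cons(b, b)), cons(c, cons(b, a))))  →  cons(cons(pair(q(c), k(a, cons(b, pair(a, pair(c, a))))), cons(b, b)), cons(c, cons(b, a)))   [R1 at ε]
2. cons(cons(pair(q(c), k(a, cons(b, pair(a, pair(c, a))))), cons(b, b)), cons(c, cons(b, a)))  →  cons(cons(pair(c, k(a, cons(b, pair(a, pair(c, a))))), cons(b, b)), cons(c, cons(b, a)))   [R1 at 1.1.1]
3. cons(cons(pair(c, k(a, cons(b, pair(a, pair(c, a))))), cons(b, b)), cons(c, cons(b, a)))  →  cons(cons(pair(c, q(a)), cons(b, b)), cons(c, cons(b, a)))   [R7 at 1.1.2]
4. cons(cons(pair(c, q(a)), cons(b, b)), cons(c, cons(b, a)))  →  cons(cons(pair(c, a), cons(b, b)), cons(c, cons(b, a)))   [R1 at 1.1.2]

Reduce t₂ = pair(k(cons(cons(cons(a, cons(a, b)), cons(pair(a, c), b)), cons(pair(b, c), pair(a, a))), cons(cons(a, c), a)), a):
1. pair(k(cons(cons(cons(a, cons(a, b)), cons(pair(a, c), b)), cons(pair(b, c), pair(a, a))), cons(cons(a, c), a)), a)  →  pair(cons(cons(pair(a, c), b), cons(a, cons(a, b))), a)   [R8 at 1]

no — NF(t₁) = cons(cons(pair(c, a), cons(b, b)), cons(c, cons(b, a))), NF(t₂) = pair(cons(cons(pair(a, c), b), cons(a, cons(a, b))), a)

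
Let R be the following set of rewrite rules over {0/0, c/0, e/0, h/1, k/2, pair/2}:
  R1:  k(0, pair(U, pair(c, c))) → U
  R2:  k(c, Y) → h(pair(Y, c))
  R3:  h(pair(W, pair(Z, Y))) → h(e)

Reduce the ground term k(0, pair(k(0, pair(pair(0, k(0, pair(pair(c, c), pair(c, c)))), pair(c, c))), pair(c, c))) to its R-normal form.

pair(0, pair(c, c))

1. k(0, pair(k(0, pair(pair(0, k(0, pair(pair(c, c), pair(c, c)))), pair(c, c))), pair(c, c)))  →  k(0, pair(pair(0, k(0, pair(pair(c, c), pair(c, c)))), pair(c, c)))   [R1 at ε]
2. k(0, pair(pair(0, k(0, pair(pair(c, c), pair(c, c)))), pair(c, c)))  →  pair(0, k(0, pair(pair(c, c), pair(c, c))))   [R1 at ε]
3. pair(0, k(0, pair(pair(c, c), pair(c, c))))  →  pair(0, pair(c, c))   [R1 at 2]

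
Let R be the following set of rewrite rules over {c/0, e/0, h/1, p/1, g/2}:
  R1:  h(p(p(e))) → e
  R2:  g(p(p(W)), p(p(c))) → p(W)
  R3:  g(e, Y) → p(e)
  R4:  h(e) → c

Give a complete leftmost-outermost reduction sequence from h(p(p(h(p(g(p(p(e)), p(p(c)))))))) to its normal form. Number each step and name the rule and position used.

1. h(p(p(h(p(g(p(p(e)), p(p(c))))))))  →  h(p(p(h(p(p(e))))))   [R2 at 1.1.1.1.1]
2. h(p(p(h(p(p(e))))))  →  h(p(p(e)))   [R1 at 1.1.1]
3. h(p(p(e)))  →  e   [R1 at ε]

e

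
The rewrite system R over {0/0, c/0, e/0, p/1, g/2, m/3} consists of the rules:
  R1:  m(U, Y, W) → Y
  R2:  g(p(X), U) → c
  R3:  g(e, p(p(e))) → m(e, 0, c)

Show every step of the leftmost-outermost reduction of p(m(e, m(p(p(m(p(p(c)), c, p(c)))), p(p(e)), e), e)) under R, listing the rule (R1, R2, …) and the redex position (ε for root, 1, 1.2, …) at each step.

p(p(p(e)))

1. p(m(e, m(p(p(m(p(p(c)), c, p(c)))), p(p(e)), e), e))  →  p(m(p(p(m(p(p(c)), c, p(c)))), p(p(e)), e))   [R1 at 1]
2. p(m(p(p(m(p(p(c)), c, p(c)))), p(p(e)), e))  →  p(p(p(e)))   [R1 at 1]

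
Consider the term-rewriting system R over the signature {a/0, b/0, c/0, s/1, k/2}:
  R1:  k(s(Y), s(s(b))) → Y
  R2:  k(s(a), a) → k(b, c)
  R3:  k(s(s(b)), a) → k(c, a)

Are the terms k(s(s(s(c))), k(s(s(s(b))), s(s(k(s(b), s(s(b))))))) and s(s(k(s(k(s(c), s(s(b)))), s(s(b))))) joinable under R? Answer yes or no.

yes — NF(t₁) = s(s(c)), NF(t₂) = s(s(c))

Reduce t₁ = k(s(s(s(c))), k(s(s(s(b))), s(s(k(s(b), s(s(b))))))):
1. k(s(s(s(c))), k(s(s(s(b))), s(s(k(s(b), s(s(b)))))))  →  k(s(s(s(c))), k(s(s(s(b))), s(s(b))))   [R1 at 2.2.1.1]
2. k(s(s(s(c))), k(s(s(s(b))), s(s(b))))  →  k(s(s(s(c))), s(s(b)))   [R1 at 2]
3. k(s(s(s(c))), s(s(b)))  →  s(s(c))   [R1 at ε]

Reduce t₂ = s(s(k(s(k(s(c), s(s(b)))), s(s(b))))):
1. s(s(k(s(k(s(c), s(s(b)))), s(s(b)))))  →  s(s(k(s(c), s(s(b)))))   [R1 at 1.1]
2. s(s(k(s(c), s(s(b)))))  →  s(s(c))   [R1 at 1.1]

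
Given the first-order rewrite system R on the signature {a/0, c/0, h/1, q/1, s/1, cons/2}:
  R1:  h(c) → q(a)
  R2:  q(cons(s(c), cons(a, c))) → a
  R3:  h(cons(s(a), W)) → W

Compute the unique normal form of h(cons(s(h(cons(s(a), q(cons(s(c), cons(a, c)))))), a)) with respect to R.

1. h(cons(s(h(cons(s(a), q(cons(s(c), cons(a, c)))))), a))  →  h(cons(s(q(cons(s(c), cons(a, c)))), a))   [R3 at 1.1.1]
2. h(cons(s(q(cons(s(c), cons(a, c)))), a))  →  h(cons(s(a), a))   [R2 at 1.1.1]
3. h(cons(s(a), a))  →  a   [R3 at ε]

a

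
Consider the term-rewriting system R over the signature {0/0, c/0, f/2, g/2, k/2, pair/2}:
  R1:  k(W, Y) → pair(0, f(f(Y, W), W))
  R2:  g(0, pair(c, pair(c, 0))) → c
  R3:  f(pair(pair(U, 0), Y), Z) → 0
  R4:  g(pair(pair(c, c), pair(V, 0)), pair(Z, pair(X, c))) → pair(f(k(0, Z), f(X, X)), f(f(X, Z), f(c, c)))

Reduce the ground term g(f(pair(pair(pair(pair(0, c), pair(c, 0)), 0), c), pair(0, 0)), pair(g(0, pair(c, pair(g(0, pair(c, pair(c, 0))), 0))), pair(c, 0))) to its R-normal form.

1. g(f(pair(pair(pair(pair(0, c), pair(c, 0)), 0), c), pair(0, 0)), pair(g(0, pair(c, pair(g(0, pair(c, pair(c, 0))), 0))), pair(c, 0)))  →  g(0, pair(g(0, pair(c, pair(g(0, pair(c, pair(c, 0))), 0))), pair(c, 0)))   [R3 at 1]
2. g(0, pair(g(0, pair(c, pair(g(0, pair(c, pair(c, 0))), 0))), pair(c, 0)))  →  g(0, pair(g(0, pair(c, pair(c, 0))), pair(c, 0)))   [R2 at 2.1.2.2.1]
3. g(0, pair(g(0, pair(c, pair(c, 0))), pair(c, 0)))  →  g(0, pair(c, pair(c, 0)))   [R2 at 2.1]
4. g(0, pair(c, pair(c, 0)))  →  c   [R2 at ε]

c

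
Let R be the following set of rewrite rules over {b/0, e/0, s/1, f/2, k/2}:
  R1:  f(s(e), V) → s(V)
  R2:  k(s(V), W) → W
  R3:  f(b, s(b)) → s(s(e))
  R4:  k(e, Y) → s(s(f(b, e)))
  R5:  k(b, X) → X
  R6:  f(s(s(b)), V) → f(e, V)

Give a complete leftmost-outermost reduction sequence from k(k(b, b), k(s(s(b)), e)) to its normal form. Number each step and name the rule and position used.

1. k(k(b, b), k(s(s(b)), e))  →  k(b, k(s(s(b)), e))   [R5 at 1]
2. k(b, k(s(s(b)), e))  →  k(s(s(b)), e)   [R5 at ε]
3. k(s(s(b)), e)  →  e   [R2 at ε]

e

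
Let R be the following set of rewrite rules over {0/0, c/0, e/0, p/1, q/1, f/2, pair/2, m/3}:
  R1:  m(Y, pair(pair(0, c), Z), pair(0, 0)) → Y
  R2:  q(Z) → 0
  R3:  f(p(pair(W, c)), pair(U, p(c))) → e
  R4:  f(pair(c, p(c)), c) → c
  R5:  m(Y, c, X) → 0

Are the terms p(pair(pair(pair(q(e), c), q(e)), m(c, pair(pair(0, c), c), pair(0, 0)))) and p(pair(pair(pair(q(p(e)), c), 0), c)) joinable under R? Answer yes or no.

Reduce t₁ = p(pair(pair(pair(q(e), c), q(e)), m(c, pair(pair(0, c), c), pair(0, 0)))):
1. p(pair(pair(pair(q(e), c), q(e)), m(c, pair(pair(0, c), c), pair(0, 0))))  →  p(pair(pair(pair(0, c), q(e)), m(c, pair(pair(0, c), c), pair(0, 0))))   [R2 at 1.1.1.1]
2. p(pair(pair(pair(0, c), q(e)), m(c, pair(pair(0, c), c), pair(0, 0))))  →  p(pair(pair(pair(0, c), 0), m(c, pair(pair(0, c), c), pair(0, 0))))   [R2 at 1.1.2]
3. p(pair(pair(pair(0, c), 0), m(c, pair(pair(0, c), c), pair(0, 0))))  →  p(pair(pair(pair(0, c), 0), c))   [R1 at 1.2]

Reduce t₂ = p(pair(pair(pair(q(p(e)), c), 0), c)):
1. p(pair(pair(pair(q(p(e)), c), 0), c))  →  p(pair(pair(pair(0, c), 0), c))   [R2 at 1.1.1.1]

yes — NF(t₁) = p(pair(pair(pair(0, c), 0), c)), NF(t₂) = p(pair(pair(pair(0, c), 0), c))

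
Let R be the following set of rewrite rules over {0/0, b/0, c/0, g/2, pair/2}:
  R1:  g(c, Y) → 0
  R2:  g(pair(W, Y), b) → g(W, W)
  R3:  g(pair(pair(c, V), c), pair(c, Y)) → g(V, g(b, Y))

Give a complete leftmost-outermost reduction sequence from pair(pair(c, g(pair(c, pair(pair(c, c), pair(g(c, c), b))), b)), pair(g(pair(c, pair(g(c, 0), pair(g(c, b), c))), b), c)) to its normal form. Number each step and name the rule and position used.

1. pair(pair(c, g(pair(c, pair(pair(c, c), pair(g(c, c), b))), b)), pair(g(pair(c, pair(g(c, 0), pair(g(c, b), c))), b), c))  →  pair(pair(c, g(c, c)), pair(g(pair(c, pair(g(c, 0), pair(g(c, b), c))), b), c))   [R2 at 1.2]
2. pair(pair(c, g(c, c)), pair(g(pair(c, pair(g(c, 0), pair(g(c, b), c))), b), c))  →  pair(pair(c, 0), pair(g(pair(c, pair(g(c, 0), pair(g(c, b), c))), b), c))   [R1 at 1.2]
3. pair(pair(c, 0), pair(g(pair(c, pair(g(c, 0), pair(g(c, b), c))), b), c))  →  pair(pair(c, 0), pair(g(c, c), c))   [R2 at 2.1]
4. pair(pair(c, 0), pair(g(c, c), c))  →  pair(pair(c, 0), pair(0, c))   [R1 at 2.1]

pair(pair(c, 0), pair(0, c))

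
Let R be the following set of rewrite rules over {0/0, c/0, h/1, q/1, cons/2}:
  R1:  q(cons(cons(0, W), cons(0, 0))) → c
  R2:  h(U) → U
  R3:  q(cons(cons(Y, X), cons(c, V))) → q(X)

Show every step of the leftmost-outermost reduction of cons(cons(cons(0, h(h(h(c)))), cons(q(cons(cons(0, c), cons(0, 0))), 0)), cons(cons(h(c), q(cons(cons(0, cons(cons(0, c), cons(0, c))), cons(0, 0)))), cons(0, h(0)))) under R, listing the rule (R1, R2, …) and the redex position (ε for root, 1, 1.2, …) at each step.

1. cons(cons(cons(0, h(h(h(c)))), cons(q(cons(cons(0, c), cons(0, 0))), 0)), cons(cons(h(c), q(cons(cons(0, cons(cons(0, c), cons(0, c))), cons(0, 0)))), cons(0, h(0))))  →  cons(cons(cons(0, h(h(c))), cons(q(cons(cons(0, c), cons(0, 0))), 0)), cons(cons(h(c), q(cons(cons(0, cons(cons(0, c), cons(0, c))), cons(0, 0)))), cons(0, h(0))))   [R2 at 1.1.2]
2. cons(cons(cons(0, h(h(c))), cons(q(cons(cons(0, c), cons(0, 0))), 0)), cons(cons(h(c), q(cons(cons(0, cons(cons(0, c), cons(0, c))), cons(0, 0)))), cons(0, h(0))))  →  cons(cons(cons(0, h(c)), cons(q(cons(cons(0, c), cons(0, 0))), 0)), cons(cons(h(c), q(cons(cons(0, cons(cons(0, c), cons(0, c))), cons(0, 0)))), cons(0, h(0))))   [R2 at 1.1.2]
3. cons(cons(cons(0, h(c)), cons(q(cons(cons(0, c), cons(0, 0))), 0)), cons(cons(h(c), q(cons(cons(0, cons(cons(0, c), cons(0, c))), cons(0, 0)))), cons(0, h(0))))  →  cons(cons(cons(0, c), cons(q(cons(cons(0, c), cons(0, 0))), 0)), cons(cons(h(c), q(cons(cons(0, cons(cons(0, c), cons(0, c))), cons(0, 0)))), cons(0, h(0))))   [R2 at 1.1.2]
4. cons(cons(cons(0, c), cons(q(cons(cons(0, c), cons(0, 0))), 0)), cons(cons(h(c), q(cons(cons(0, cons(cons(0, c), cons(0, c))), cons(0, 0)))), cons(0, h(0))))  →  cons(cons(cons(0, c), cons(c, 0)), cons(cons(h(c), q(cons(cons(0, cons(cons(0, c), cons(0, c))), cons(0, 0)))), cons(0, h(0))))   [R1 at 1.2.1]
5. cons(cons(cons(0, c), cons(c, 0)), cons(cons(h(c), q(cons(cons(0, cons(cons(0, c), cons(0, c))), cons(0, 0)))), cons(0, h(0))))  →  cons(cons(cons(0, c), cons(c, 0)), cons(cons(c, q(cons(cons(0, cons(cons(0, c), cons(0, c))), cons(0, 0)))), cons(0, h(0))))   [R2 at 2.1.1]
6. cons(cons(cons(0, c), cons(c, 0)), cons(cons(c, q(cons(cons(0, cons(cons(0, c), cons(0, c))), cons(0, 0)))), cons(0, h(0))))  →  cons(cons(cons(0, c), cons(c, 0)), cons(cons(c, c), cons(0, h(0))))   [R1 at 2.1.2]
7. cons(cons(cons(0, c), cons(c, 0)), cons(cons(c, c), cons(0, h(0))))  →  cons(cons(cons(0, c), cons(c, 0)), cons(cons(c, c), cons(0, 0)))   [R2 at 2.2.2]

cons(cons(cons(0, c), cons(c, 0)), cons(cons(c, c), cons(0, 0)))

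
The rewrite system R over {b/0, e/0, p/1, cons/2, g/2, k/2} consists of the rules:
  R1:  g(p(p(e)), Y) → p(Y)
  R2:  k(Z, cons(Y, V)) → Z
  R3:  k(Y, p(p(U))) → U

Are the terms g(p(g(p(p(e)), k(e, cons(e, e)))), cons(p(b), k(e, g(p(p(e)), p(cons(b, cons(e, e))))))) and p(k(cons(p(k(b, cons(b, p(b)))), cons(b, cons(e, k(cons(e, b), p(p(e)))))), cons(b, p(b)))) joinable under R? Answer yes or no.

Reduce t₁ = g(p(g(p(p(e)), k(e, cons(e, e)))), cons(p(b), k(e, g(p(p(e)), p(cons(b, cons(e, e))))))):
1. g(p(g(p(p(e)), k(e, cons(e, e)))), cons(p(b), k(e, g(p(p(e)), p(cons(b, cons(e, e)))))))  →  g(p(p(k(e, cons(e, e)))), cons(p(b), k(e, g(p(p(e)), p(cons(b, cons(e, e)))))))   [R1 at 1.1]
2. g(p(p(k(e, cons(e, e)))), cons(p(b), k(e, g(p(p(e)), p(cons(b, cons(e, e)))))))  →  g(p(p(e)), cons(p(b), k(e, g(p(p(e)), p(cons(b, cons(e, e)))))))   [R2 at 1.1.1]
3. g(p(p(e)), cons(p(b), k(e, g(p(p(e)), p(cons(b, cons(e, e)))))))  →  p(cons(p(b), k(e, g(p(p(e)), p(cons(b, cons(e, e)))))))   [R1 at ε]
4. p(cons(p(b), k(e, g(p(p(e)), p(cons(b, cons(e, e)))))))  →  p(cons(p(b), k(e, p(p(cons(b, cons(e, e)))))))   [R1 at 1.2.2]
5. p(cons(p(b), k(e, p(p(cons(b, cons(e, e)))))))  →  p(cons(p(b), cons(b, cons(e, e))))   [R3 at 1.2]

Reduce t₂ = p(k(cons(p(k(b, cons(b, p(b)))), cons(b, cons(e, k(cons(e, b), p(p(e)))))), cons(b, p(b)))):
1. p(k(cons(p(k(b, cons(b, p(b)))), cons(b, cons(e, k(cons(e, b), p(p(e)))))), cons(b, p(b))))  →  p(cons(p(k(b, cons(b, p(b)))), cons(b, cons(e, k(cons(e, b), p(p(e)))))))   [R2 at 1]
2. p(cons(p(k(b, cons(b, p(b)))), cons(b, cons(e, k(cons(e, b), p(p(e)))))))  →  p(cons(p(b), cons(b, cons(e, k(cons(e, b), p(p(e)))))))   [R2 at 1.1.1]
3. p(cons(p(b), cons(b, cons(e, k(cons(e, b), p(p(e)))))))  →  p(cons(p(b), cons(b, cons(e, e))))   [R3 at 1.2.2.2]

yes — NF(t₁) = p(cons(p(b), cons(b, cons(e, e)))), NF(t₂) = p(cons(p(b), cons(b, cons(e, e))))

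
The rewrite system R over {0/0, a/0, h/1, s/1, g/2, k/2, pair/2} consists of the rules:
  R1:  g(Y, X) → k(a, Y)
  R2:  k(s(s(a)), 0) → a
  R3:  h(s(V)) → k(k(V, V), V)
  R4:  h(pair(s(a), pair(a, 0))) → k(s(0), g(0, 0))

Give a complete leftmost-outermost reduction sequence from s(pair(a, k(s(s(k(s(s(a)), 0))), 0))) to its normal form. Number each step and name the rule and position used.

1. s(pair(a, k(s(s(k(s(s(a)), 0))), 0)))  →  s(pair(a, k(s(s(a)), 0)))   [R2 at 1.2.1.1.1]
2. s(pair(a, k(s(s(a)), 0)))  →  s(pair(a, a))   [R2 at 1.2]

s(pair(a, a))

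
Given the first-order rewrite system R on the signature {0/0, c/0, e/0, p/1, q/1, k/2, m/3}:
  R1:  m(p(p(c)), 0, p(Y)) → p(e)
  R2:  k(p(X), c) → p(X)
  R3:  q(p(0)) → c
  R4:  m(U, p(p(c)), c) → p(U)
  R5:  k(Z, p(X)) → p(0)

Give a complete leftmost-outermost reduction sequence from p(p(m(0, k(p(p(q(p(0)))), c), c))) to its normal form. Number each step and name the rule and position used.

1. p(p(m(0, k(p(p(q(p(0)))), c), c)))  →  p(p(m(0, p(p(q(p(0)))), c)))   [R2 at 1.1.2]
2. p(p(m(0, p(p(q(p(0)))), c)))  →  p(p(m(0, p(p(c)), c)))   [R3 at 1.1.2.1.1]
3. p(p(m(0, p(p(c)), c)))  →  p(p(p(0)))   [R4 at 1.1]

p(p(p(0)))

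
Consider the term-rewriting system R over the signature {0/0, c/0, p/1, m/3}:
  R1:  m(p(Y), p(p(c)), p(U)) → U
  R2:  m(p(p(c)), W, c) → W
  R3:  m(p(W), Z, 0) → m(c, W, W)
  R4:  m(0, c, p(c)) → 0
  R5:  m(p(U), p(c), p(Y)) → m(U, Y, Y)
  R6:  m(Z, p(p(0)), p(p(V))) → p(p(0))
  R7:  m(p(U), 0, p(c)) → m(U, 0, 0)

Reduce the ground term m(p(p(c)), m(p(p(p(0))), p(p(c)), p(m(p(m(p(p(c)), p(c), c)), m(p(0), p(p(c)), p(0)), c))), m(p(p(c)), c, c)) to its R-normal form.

1. m(p(p(c)), m(p(p(p(0))), p(p(c)), p(m(p(m(p(p(c)), p(c), c)), m(p(0), p(p(c)), p(0)), c))), m(p(p(c)), c, c))  →  m(p(p(c)), m(p(m(p(p(c)), p(c), c)), m(p(0), p(p(c)), p(0)), c), m(p(p(c)), c, c))   [R1 at 2]
2. m(p(p(c)), m(p(m(p(p(c)), p(c), c)), m(p(0), p(p(c)), p(0)), c), m(p(p(c)), c, c))  →  m(p(p(c)), m(p(p(c)), m(p(0), p(p(c)), p(0)), c), m(p(p(c)), c, c))   [R2 at 2.1.1]
3. m(p(p(c)), m(p(p(c)), m(p(0), p(p(c)), p(0)), c), m(p(p(c)), c, c))  →  m(p(p(c)), m(p(0), p(p(c)), p(0)), m(p(p(c)), c, c))   [R2 at 2]
4. m(p(p(c)), m(p(0), p(p(c)), p(0)), m(p(p(c)), c, c))  →  m(p(p(c)), 0, m(p(p(c)), c, c))   [R1 at 2]
5. m(p(p(c)), 0, m(p(p(c)), c, c))  →  m(p(p(c)), 0, c)   [R2 at 3]
6. m(p(p(c)), 0, c)  →  0   [R2 at ε]

0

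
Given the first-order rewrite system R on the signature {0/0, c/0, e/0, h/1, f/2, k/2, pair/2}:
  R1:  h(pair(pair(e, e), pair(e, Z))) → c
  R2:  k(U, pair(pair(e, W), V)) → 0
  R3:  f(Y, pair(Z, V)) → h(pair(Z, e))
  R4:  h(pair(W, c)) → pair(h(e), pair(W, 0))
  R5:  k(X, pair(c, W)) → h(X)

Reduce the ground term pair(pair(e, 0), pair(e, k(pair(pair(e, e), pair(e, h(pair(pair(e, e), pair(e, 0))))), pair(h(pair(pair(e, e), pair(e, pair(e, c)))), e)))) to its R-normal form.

1. pair(pair(e, 0), pair(e, k(pair(pair(e, e), pair(e, h(pair(pair(e, e), pair(e, 0))))), pair(h(pair(pair(e, e), pair(e, pair(e, c)))), e))))  →  pair(pair(e, 0), pair(e, k(pair(pair(e, e), pair(e, c)), pair(h(pair(pair(e, e), pair(e, pair(e, c)))), e))))   [R1 at 2.2.1.2.2]
2. pair(pair(e, 0), pair(e, k(pair(pair(e, e), pair(e, c)), pair(h(pair(pair(e, e), pair(e, pair(e, c)))), e))))  →  pair(pair(e, 0), pair(e, k(pair(pair(e, e), pair(e, c)), pair(c, e))))   [R1 at 2.2.2.1]
3. pair(pair(e, 0), pair(e, k(pair(pair(e, e), pair(e, c)), pair(c, e))))  →  pair(pair(e, 0), pair(e, h(pair(pair(e, e), pair(e, c)))))   [R5 at 2.2]
4. pair(pair(e, 0), pair(e, h(pair(pair(e, e), pair(e, c)))))  →  pair(pair(e, 0), pair(e, c))   [R1 at 2.2]

pair(pair(e, 0), pair(e, c))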